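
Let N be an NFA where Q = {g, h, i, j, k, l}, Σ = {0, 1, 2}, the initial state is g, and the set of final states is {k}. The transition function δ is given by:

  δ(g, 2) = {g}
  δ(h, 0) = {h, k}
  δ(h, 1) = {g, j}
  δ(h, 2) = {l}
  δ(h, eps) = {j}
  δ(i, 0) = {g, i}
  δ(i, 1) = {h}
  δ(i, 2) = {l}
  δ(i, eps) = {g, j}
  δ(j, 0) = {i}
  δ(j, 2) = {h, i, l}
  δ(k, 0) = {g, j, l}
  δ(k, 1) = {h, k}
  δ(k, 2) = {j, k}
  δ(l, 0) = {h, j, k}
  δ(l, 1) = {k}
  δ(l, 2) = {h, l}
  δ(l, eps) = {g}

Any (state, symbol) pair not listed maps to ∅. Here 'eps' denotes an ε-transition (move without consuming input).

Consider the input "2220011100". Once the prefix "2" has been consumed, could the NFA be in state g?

Yes

Start in {g}.
Read '2': {g} → {g}.
State g is in {g}.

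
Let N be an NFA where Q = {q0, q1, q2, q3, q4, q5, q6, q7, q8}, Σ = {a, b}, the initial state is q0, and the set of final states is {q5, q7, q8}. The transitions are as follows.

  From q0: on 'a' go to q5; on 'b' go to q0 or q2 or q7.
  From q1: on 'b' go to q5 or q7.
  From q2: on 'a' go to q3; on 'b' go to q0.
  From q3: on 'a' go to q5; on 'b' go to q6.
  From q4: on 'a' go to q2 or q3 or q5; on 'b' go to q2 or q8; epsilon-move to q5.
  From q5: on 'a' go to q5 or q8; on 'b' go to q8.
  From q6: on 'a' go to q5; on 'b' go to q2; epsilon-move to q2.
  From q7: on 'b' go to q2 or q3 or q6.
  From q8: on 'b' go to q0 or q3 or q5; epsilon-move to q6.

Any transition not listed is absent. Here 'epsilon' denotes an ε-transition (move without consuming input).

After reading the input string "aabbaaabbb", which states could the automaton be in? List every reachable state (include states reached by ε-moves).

Start in {q0}.
Read 'a': q0→{q5}; now {q5}.
Read 'a': q5→{q5, q8}; union {q5, q8}; ε-closure = {q2, q5, q6, q8}.
Read 'b': q2→{q0}, q5→{q8}, q6→{q2}, q8→{q0, q3, q5}; union {q0, q2, q3, q5, q8}; ε-closure = {q0, q2, q3, q5, q6, q8}.
Read 'b': q0→{q0, q2, q7}, q2→{q0}, q3→{q6}, q5→{q8}, q6→{q2}, q8→{q0, q3, q5}; now {q0, q2, q3, q5, q6, q7, q8}.
Read 'a': q0→{q5}, q2→{q3}, q3→{q5}, q5→{q5, q8}, q6→{q5}, q7→∅, q8→∅; union {q3, q5, q8}; ε-closure = {q2, q3, q5, q6, q8}.
Read 'a': q2→{q3}, q3→{q5}, q5→{q5, q8}, q6→{q5}, q8→∅; union {q3, q5, q8}; ε-closure = {q2, q3, q5, q6, q8}.
Read 'a': q2→{q3}, q3→{q5}, q5→{q5, q8}, q6→{q5}, q8→∅; union {q3, q5, q8}; ε-closure = {q2, q3, q5, q6, q8}.
Read 'b': q2→{q0}, q3→{q6}, q5→{q8}, q6→{q2}, q8→{q0, q3, q5}; now {q0, q2, q3, q5, q6, q8}.
Read 'b': q0→{q0, q2, q7}, q2→{q0}, q3→{q6}, q5→{q8}, q6→{q2}, q8→{q0, q3, q5}; now {q0, q2, q3, q5, q6, q7, q8}.
Read 'b': q0→{q0, q2, q7}, q2→{q0}, q3→{q6}, q5→{q8}, q6→{q2}, q7→{q2, q3, q6}, q8→{q0, q3, q5}; now {q0, q2, q3, q5, q6, q7, q8}.

{q0, q2, q3, q5, q6, q7, q8}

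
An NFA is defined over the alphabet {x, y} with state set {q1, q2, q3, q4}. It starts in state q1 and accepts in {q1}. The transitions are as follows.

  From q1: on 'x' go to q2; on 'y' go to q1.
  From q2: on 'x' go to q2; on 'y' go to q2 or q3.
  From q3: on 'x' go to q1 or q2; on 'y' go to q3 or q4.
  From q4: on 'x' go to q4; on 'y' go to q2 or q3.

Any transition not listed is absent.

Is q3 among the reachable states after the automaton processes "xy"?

Start in {q1}.
Read 'x': {q1} → {q2}.
Read 'y': {q2} → {q2, q3}.
State q3 is in {q2, q3}.

Yes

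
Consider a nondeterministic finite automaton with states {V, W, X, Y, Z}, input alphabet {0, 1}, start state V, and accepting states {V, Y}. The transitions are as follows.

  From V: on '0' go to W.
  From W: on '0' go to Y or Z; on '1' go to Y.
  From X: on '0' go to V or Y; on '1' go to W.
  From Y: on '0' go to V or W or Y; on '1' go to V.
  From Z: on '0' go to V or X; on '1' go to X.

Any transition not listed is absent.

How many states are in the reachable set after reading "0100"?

4

Start in {V}.
Read '0': {V} → {W}.
Read '1': {W} → {Y}.
Read '0': {Y} → {V, W, Y}.
Read '0': {V, W, Y} → {V, W, Y, Z}.
That set has 4 states.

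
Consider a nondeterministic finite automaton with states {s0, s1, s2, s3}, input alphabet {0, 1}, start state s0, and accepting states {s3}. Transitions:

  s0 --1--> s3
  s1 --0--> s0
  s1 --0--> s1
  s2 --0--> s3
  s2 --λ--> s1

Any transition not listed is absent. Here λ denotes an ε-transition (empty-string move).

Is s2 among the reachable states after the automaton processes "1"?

No

Start in {s0}.
Read '1': s0→{s3}; now {s3}.
State s2 is not in {s3}.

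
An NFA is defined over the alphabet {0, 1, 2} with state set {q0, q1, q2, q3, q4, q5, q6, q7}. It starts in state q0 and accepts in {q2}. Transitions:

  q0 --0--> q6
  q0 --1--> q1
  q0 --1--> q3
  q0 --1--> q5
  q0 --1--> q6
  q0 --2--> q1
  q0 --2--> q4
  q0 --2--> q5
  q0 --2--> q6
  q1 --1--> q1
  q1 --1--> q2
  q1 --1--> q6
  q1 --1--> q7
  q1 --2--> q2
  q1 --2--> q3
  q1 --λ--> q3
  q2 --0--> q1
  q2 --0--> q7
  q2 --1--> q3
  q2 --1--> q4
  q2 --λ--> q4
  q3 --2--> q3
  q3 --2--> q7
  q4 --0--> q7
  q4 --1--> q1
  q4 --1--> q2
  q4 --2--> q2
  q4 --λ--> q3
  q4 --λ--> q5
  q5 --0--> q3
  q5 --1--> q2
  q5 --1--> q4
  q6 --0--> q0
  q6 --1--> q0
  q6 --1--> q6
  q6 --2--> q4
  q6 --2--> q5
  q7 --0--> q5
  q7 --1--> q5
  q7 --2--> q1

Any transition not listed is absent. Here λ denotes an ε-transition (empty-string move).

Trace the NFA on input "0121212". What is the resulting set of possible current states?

Start in {q0}.
Read '0': {q0} → {q6}.
Read '1': {q6} → {q0, q6}.
Read '2': {q0, q6} → {q1, q3, q4, q5, q6}.
Read '1': {q1, q3, q4, q5, q6} → {q0, q1, q2, q3, q4, q5, q6, q7}.
Read '2': {q0, q1, q2, q3, q4, q5, q6, q7} → {q1, q2, q3, q4, q5, q6, q7}.
Read '1': {q1, q2, q3, q4, q5, q6, q7} → {q0, q1, q2, q3, q4, q5, q6, q7}.
Read '2': {q0, q1, q2, q3, q4, q5, q6, q7} → {q1, q2, q3, q4, q5, q6, q7}.

{q1, q2, q3, q4, q5, q6, q7}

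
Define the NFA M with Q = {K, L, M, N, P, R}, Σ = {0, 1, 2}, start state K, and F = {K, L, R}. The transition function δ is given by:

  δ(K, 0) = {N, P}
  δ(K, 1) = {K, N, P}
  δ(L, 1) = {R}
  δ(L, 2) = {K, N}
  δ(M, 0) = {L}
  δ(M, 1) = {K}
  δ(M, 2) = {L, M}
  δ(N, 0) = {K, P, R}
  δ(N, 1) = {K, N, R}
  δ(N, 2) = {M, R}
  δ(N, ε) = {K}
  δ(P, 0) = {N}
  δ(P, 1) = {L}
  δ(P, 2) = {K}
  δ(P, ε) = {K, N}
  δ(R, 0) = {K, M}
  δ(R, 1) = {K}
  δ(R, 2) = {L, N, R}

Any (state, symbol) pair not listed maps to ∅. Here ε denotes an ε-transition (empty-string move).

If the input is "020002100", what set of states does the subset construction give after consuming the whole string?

{K, L, M, N, P, R}

Start in {K}.
Read '0': K→{N, P}; union {N, P}; ε-closure = {K, N, P}.
Read '2': K→∅, N→{M, R}, P→{K}; now {K, M, R}.
Read '0': K→{N, P}, M→{L}, R→{K, M}; now {K, L, M, N, P}.
Read '0': K→{N, P}, L→∅, M→{L}, N→{K, P, R}, P→{N}; now {K, L, N, P, R}.
Read '0': K→{N, P}, L→∅, N→{K, P, R}, P→{N}, R→{K, M}; now {K, M, N, P, R}.
Read '2': K→∅, M→{L, M}, N→{M, R}, P→{K}, R→{L, N, R}; now {K, L, M, N, R}.
Read '1': K→{K, N, P}, L→{R}, M→{K}, N→{K, N, R}, R→{K}; now {K, N, P, R}.
Read '0': K→{N, P}, N→{K, P, R}, P→{N}, R→{K, M}; now {K, M, N, P, R}.
Read '0': K→{N, P}, M→{L}, N→{K, P, R}, P→{N}, R→{K, M}; now {K, L, M, N, P, R}.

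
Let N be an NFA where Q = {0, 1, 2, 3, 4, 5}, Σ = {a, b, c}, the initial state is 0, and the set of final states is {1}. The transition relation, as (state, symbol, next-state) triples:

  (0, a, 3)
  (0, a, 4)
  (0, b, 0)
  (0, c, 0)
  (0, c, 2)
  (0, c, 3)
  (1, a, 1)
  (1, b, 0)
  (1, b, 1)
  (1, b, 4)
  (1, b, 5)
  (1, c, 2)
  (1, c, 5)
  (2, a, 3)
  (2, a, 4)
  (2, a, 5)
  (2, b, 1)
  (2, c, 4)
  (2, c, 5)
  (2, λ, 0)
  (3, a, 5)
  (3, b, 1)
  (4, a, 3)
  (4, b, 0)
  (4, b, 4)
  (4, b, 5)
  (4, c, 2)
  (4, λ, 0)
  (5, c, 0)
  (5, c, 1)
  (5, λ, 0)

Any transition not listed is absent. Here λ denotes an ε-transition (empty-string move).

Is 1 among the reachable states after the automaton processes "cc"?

Start in {0}.
Read 'c': {0} → {0, 2, 3}.
Read 'c': {0, 2, 3} → {0, 2, 3, 4, 5}.
State 1 is not in {0, 2, 3, 4, 5}.

No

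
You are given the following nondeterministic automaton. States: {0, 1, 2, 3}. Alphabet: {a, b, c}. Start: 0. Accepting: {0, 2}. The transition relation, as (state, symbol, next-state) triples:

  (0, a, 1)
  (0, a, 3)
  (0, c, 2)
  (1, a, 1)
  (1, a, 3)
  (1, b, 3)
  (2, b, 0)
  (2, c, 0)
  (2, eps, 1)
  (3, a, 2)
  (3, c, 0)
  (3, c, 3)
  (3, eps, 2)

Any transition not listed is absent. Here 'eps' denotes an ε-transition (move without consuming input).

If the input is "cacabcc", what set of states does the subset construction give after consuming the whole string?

Start in {0}.
Read 'c': {0} → {1, 2}.
Read 'a': {1, 2} → {1, 2, 3}.
Read 'c': {1, 2, 3} → {0, 1, 2, 3}.
Read 'a': {0, 1, 2, 3} → {1, 2, 3}.
Read 'b': {1, 2, 3} → {0, 1, 2, 3}.
Read 'c': {0, 1, 2, 3} → {0, 1, 2, 3}.
Read 'c': {0, 1, 2, 3} → {0, 1, 2, 3}.

{0, 1, 2, 3}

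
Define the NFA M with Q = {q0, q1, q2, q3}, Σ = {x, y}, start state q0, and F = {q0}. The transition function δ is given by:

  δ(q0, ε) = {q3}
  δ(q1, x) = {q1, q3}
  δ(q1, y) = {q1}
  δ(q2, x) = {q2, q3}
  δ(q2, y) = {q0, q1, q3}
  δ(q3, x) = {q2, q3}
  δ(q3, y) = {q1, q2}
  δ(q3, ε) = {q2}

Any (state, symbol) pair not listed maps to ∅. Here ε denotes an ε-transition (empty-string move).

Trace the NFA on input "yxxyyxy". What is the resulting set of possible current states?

Start: ε-closure({q0}) = {q0, q2, q3}.
Read 'y': {q0, q2, q3} → {q0, q1, q2, q3}.
Read 'x': {q0, q1, q2, q3} → {q1, q2, q3}.
Read 'x': {q1, q2, q3} → {q1, q2, q3}.
Read 'y': {q1, q2, q3} → {q0, q1, q2, q3}.
Read 'y': {q0, q1, q2, q3} → {q0, q1, q2, q3}.
Read 'x': {q0, q1, q2, q3} → {q1, q2, q3}.
Read 'y': {q1, q2, q3} → {q0, q1, q2, q3}.

{q0, q1, q2, q3}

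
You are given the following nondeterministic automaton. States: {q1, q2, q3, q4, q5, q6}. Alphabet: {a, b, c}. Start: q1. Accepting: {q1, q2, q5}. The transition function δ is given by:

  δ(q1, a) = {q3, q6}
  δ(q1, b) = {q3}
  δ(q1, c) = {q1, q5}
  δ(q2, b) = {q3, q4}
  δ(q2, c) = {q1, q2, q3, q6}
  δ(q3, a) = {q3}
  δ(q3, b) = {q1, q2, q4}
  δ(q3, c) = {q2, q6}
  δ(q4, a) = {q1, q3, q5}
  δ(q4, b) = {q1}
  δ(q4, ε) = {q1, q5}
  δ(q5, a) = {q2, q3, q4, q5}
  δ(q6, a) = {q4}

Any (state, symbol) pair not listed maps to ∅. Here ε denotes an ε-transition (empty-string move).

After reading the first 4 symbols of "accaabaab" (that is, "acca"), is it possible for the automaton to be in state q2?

Start in {q1}.
Read 'a': {q1} → {q3, q6}.
Read 'c': {q3, q6} → {q2, q6}.
Read 'c': {q2, q6} → {q1, q2, q3, q6}.
Read 'a': {q1, q2, q3, q6} → {q1, q3, q4, q5, q6}.
State q2 is not in {q1, q3, q4, q5, q6}.

No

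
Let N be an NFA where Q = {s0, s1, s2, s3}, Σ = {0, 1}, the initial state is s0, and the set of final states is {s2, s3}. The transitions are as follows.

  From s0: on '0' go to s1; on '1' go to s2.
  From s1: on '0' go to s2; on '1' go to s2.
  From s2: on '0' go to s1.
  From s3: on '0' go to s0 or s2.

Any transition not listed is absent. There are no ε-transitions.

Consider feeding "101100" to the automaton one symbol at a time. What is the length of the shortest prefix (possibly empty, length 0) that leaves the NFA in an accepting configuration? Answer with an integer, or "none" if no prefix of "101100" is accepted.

Start in {s0}.
Read '1': s0→{s2}; now {s2}.
None of the earlier sets intersect F, but {s2} does.

1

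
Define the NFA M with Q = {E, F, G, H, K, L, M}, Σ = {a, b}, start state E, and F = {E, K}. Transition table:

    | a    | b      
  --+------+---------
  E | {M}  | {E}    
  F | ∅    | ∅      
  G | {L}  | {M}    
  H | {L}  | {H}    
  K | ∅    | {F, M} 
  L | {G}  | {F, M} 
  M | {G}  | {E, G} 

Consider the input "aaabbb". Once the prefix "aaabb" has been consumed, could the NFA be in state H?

Start in {E}.
Read 'a': E→{M}; now {M}.
Read 'a': M→{G}; now {G}.
Read 'a': G→{L}; now {L}.
Read 'b': L→{F, M}; now {F, M}.
Read 'b': F→∅, M→{E, G}; now {E, G}.
State H is not in {E, G}.

No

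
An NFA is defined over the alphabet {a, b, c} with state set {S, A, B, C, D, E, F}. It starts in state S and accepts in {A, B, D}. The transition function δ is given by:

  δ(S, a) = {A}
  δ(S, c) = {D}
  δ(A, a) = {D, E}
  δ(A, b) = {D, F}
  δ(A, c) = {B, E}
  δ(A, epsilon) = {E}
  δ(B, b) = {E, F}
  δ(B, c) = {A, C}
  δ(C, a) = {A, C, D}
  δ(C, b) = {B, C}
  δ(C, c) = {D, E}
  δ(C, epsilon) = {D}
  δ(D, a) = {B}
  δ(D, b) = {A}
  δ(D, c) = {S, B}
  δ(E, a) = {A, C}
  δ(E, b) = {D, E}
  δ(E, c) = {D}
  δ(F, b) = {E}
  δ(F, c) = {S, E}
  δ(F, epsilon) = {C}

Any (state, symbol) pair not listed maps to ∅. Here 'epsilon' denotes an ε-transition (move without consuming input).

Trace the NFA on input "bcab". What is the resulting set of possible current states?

∅

Start in {S}.
Read 'b': S→∅; now ∅.
The set is empty and remains empty for the remaining 3 symbols.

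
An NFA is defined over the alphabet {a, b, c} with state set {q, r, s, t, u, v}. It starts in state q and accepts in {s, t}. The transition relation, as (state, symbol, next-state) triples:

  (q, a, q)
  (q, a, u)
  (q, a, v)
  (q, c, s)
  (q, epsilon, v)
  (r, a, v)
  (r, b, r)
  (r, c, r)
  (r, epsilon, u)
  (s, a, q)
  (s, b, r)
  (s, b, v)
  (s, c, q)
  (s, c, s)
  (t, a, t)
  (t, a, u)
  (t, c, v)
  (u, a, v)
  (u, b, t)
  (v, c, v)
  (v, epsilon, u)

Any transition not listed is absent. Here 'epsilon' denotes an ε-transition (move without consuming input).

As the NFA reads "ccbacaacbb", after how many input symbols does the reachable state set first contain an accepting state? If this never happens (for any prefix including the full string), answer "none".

1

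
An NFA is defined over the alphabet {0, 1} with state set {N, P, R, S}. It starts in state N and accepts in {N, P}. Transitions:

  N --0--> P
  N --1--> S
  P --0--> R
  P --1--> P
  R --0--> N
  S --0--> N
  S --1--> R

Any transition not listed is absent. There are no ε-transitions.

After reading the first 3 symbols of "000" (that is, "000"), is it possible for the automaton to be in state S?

Start in {N}.
Read '0': N→{P}; now {P}.
Read '0': P→{R}; now {R}.
Read '0': R→{N}; now {N}.
State S is not in {N}.

No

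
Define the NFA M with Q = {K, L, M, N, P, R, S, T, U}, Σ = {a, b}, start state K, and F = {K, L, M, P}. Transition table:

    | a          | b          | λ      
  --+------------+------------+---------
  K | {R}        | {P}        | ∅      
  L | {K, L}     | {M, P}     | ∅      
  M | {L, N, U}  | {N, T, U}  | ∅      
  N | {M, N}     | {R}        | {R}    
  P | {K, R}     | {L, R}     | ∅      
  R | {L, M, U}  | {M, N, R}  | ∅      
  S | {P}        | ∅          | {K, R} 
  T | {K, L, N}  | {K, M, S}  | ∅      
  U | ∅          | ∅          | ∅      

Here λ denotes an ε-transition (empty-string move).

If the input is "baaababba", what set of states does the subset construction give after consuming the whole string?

{K, L, M, N, P, R, U}

Start in {K}.
Read 'b': {K} → {P}.
Read 'a': {P} → {K, R}.
Read 'a': {K, R} → {L, M, R, U}.
Read 'a': {L, M, R, U} → {K, L, M, N, R, U}.
Read 'b': {K, L, M, N, R, U} → {M, N, P, R, T, U}.
Read 'a': {M, N, P, R, T, U} → {K, L, M, N, R, U}.
Read 'b': {K, L, M, N, R, U} → {M, N, P, R, T, U}.
Read 'b': {M, N, P, R, T, U} → {K, L, M, N, R, S, T, U}.
Read 'a': {K, L, M, N, R, S, T, U} → {K, L, M, N, P, R, U}.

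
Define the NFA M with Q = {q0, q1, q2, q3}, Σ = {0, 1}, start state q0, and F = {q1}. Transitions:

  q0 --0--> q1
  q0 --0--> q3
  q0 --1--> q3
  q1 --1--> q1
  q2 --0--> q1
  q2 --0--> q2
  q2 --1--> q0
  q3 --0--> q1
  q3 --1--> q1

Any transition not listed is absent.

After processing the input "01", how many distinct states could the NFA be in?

1

Start in {q0}.
Read '0': {q0} → {q1, q3}.
Read '1': {q1, q3} → {q1}.
That set has 1 state.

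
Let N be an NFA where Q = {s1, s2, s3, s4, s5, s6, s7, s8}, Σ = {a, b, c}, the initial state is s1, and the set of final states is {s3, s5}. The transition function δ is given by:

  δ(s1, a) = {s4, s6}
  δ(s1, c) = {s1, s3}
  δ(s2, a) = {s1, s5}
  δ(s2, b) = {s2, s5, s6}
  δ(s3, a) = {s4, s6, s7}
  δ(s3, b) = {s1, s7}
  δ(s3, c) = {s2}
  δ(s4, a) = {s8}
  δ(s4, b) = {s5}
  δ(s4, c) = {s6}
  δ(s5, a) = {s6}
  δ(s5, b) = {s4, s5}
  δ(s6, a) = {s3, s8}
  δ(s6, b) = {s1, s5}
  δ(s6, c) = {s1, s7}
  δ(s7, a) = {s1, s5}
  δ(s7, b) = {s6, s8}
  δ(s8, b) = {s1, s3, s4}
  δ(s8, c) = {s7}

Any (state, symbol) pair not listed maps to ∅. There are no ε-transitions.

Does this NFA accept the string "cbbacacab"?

Yes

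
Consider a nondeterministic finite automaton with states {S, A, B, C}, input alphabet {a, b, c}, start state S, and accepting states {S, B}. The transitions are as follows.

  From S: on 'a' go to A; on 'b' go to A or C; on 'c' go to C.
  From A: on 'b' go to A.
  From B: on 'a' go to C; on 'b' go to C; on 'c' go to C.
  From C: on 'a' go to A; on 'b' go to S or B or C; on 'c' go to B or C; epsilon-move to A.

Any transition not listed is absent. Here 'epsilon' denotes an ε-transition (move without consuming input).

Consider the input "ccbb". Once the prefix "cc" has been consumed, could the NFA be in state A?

Yes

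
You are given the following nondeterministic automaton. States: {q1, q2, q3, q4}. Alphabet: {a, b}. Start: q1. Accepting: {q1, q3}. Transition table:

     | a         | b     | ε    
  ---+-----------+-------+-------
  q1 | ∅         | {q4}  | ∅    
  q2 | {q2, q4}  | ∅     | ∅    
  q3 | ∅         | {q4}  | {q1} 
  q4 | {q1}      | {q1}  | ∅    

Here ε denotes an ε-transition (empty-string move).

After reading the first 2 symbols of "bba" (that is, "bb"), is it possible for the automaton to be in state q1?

Yes

Start in {q1}.
Read 'b': {q1} → {q4}.
Read 'b': {q4} → {q1}.
State q1 is in {q1}.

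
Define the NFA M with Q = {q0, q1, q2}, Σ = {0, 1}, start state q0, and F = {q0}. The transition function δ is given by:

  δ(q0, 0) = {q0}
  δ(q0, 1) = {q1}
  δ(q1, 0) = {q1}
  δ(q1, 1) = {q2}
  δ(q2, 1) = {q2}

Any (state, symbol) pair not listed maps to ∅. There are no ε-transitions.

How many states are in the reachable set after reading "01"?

Start in {q0}.
Read '0': q0→{q0}; now {q0}.
Read '1': q0→{q1}; now {q1}.
That set has 1 state.

1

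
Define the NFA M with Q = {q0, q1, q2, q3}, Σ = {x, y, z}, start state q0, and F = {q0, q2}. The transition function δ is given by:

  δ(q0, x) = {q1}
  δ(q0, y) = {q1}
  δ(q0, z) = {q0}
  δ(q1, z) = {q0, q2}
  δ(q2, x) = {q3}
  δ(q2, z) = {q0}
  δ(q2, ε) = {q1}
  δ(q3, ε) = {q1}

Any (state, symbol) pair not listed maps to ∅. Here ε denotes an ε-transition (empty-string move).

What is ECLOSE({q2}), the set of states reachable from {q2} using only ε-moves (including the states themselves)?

Begin with {q2}.
ε-move q2 → q1; add q1.

{q1, q2}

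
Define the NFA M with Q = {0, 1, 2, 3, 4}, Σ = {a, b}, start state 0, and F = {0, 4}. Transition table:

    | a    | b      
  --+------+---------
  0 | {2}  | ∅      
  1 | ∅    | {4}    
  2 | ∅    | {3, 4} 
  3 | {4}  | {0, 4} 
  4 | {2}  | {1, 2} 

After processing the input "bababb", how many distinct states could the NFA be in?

0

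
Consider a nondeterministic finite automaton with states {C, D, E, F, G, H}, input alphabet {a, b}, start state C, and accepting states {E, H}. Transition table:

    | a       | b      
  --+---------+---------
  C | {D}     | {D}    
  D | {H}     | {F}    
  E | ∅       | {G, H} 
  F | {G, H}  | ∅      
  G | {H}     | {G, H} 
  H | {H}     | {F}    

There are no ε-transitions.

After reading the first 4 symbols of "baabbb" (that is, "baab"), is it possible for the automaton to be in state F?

Yes

Start in {C}.
Read 'b': {C} → {D}.
Read 'a': {D} → {H}.
Read 'a': {H} → {H}.
Read 'b': {H} → {F}.
State F is in {F}.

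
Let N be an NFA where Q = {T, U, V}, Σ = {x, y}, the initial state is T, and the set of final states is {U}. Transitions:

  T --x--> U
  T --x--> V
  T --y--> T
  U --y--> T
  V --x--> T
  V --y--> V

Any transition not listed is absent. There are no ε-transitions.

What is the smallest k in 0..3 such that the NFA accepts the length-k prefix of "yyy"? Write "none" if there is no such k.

none

Start in {T}.
Read 'y': T→{T}; now {T}.
Read 'y': T→{T}; now {T}.
Read 'y': T→{T}; now {T}.
No reachable set along the way intersects F.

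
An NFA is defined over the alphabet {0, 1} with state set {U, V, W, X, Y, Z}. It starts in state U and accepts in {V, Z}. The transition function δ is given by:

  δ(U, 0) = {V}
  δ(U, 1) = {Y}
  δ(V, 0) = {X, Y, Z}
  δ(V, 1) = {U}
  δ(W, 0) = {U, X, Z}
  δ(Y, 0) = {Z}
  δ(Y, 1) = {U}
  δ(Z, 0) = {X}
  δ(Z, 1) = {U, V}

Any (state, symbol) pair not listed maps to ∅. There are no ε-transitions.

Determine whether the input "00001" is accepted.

Start in {U}.
Read '0': {U} → {V}.
Read '0': {V} → {X, Y, Z}.
Read '0': {X, Y, Z} → {X, Z}.
Read '0': {X, Z} → {X}.
Read '1': {X} → ∅.
The final set ∅ contains no accepting state.

No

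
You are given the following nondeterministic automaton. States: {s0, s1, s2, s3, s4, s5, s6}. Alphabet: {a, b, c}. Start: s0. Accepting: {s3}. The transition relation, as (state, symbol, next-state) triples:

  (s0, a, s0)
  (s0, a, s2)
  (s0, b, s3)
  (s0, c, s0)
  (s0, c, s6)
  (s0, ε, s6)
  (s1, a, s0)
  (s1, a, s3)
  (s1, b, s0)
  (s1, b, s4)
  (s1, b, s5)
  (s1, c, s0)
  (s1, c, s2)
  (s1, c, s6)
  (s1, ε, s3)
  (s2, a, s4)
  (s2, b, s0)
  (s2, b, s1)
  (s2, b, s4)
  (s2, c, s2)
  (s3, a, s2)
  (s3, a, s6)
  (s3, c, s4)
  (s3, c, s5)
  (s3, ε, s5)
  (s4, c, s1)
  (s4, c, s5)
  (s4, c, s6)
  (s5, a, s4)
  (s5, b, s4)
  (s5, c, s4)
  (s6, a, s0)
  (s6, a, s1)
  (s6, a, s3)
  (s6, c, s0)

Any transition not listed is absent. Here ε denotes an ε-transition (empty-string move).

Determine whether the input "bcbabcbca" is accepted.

Start: ε-closure({s0}) = {s0, s6}.
Read 'b': s0→{s3}, s6→∅; union {s3}; ε-closure = {s3, s5}.
Read 'c': s3→{s4, s5}, s5→{s4}; now {s4, s5}.
Read 'b': s4→∅, s5→{s4}; now {s4}.
Read 'a': s4→∅; now ∅.
The set is empty and remains empty for the remaining 5 symbols.
The final set ∅ contains no accepting state.

No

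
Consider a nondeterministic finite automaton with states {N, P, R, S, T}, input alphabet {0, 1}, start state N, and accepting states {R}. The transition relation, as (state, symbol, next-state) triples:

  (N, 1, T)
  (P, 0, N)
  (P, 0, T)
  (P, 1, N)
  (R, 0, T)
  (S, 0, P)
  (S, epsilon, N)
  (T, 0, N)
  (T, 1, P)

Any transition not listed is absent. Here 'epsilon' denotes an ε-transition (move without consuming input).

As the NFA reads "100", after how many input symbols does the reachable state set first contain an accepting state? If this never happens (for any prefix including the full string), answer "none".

none

Start in {N}.
Read '1': N→{T}; now {T}.
Read '0': T→{N}; now {N}.
Read '0': N→∅; now ∅.
No reachable set along the way intersects F.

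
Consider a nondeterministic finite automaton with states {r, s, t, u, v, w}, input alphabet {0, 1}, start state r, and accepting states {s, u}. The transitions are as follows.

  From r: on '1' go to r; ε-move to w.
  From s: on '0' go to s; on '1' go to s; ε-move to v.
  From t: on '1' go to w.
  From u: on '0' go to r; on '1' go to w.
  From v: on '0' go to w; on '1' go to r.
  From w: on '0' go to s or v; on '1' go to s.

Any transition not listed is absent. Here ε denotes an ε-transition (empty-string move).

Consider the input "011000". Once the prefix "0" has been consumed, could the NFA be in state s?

Yes

Start: ε-closure({r}) = {r, w}.
Read '0': r→∅, w→{s, v}; now {s, v}.
State s is in {s, v}.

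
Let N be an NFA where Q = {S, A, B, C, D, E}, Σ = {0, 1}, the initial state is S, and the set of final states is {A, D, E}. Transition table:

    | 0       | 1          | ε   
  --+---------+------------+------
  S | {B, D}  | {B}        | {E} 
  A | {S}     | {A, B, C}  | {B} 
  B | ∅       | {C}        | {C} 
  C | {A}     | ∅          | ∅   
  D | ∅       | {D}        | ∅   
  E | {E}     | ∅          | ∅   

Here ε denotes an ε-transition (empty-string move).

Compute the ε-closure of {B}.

{B, C}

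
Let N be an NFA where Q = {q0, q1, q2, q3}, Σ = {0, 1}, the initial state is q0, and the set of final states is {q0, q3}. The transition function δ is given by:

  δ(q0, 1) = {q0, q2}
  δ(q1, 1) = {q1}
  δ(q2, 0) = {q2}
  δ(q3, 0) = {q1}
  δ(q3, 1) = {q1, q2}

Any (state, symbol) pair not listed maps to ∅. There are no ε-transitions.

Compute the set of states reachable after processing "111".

{q0, q2}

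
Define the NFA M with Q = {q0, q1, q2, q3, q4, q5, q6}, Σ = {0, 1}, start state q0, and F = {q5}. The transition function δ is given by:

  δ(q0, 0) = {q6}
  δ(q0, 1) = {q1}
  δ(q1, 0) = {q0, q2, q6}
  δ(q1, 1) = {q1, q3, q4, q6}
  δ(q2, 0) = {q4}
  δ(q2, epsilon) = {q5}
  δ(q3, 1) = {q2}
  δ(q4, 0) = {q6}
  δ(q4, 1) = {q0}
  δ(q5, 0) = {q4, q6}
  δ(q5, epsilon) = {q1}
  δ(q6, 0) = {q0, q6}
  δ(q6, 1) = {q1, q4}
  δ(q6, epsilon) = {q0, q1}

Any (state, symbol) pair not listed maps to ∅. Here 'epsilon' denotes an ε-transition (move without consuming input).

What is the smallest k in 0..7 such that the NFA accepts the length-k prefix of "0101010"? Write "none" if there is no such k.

Start in {q0}.
Read '0': q0→{q6}; union {q6}; ε-closure = {q0, q1, q6}.
Read '1': q0→{q1}, q1→{q1, q3, q4, q6}, q6→{q1, q4}; union {q1, q3, q4, q6}; ε-closure = {q0, q1, q3, q4, q6}.
Read '0': q0→{q6}, q1→{q0, q2, q6}, q3→∅, q4→{q6}, q6→{q0, q6}; union {q0, q2, q6}; ε-closure = {q0, q1, q2, q5, q6}.
None of the earlier sets intersect F, but {q0, q1, q2, q5, q6} does.

3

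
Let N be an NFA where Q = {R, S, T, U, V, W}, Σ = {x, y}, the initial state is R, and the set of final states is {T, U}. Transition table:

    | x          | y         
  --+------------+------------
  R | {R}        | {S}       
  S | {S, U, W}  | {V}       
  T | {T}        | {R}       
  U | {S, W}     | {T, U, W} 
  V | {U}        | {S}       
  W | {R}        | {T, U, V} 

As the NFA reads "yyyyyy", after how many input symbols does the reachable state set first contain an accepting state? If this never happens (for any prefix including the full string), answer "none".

Start in {R}.
Read 'y': {R} → {S}.
Read 'y': {S} → {V}.
Read 'y': {V} → {S}.
Read 'y': {S} → {V}.
Read 'y': {V} → {S}.
Read 'y': {S} → {V}.
No reachable set along the way intersects F.

none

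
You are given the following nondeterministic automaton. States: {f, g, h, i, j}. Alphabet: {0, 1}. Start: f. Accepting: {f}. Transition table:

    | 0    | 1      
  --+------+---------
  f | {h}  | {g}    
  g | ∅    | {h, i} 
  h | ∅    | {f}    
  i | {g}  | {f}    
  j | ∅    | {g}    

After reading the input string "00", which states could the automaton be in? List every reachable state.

∅

Start in {f}.
Read '0': f→{h}; now {h}.
Read '0': h→∅; now ∅.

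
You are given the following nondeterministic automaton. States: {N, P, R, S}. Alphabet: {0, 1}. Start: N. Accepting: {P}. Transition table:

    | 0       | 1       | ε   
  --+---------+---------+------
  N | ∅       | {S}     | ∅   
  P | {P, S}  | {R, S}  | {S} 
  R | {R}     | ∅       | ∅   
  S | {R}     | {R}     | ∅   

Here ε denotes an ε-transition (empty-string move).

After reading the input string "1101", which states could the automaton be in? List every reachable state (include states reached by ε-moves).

Start in {N}.
Read '1': {N} → {S}.
Read '1': {S} → {R}.
Read '0': {R} → {R}.
Read '1': {R} → ∅.

∅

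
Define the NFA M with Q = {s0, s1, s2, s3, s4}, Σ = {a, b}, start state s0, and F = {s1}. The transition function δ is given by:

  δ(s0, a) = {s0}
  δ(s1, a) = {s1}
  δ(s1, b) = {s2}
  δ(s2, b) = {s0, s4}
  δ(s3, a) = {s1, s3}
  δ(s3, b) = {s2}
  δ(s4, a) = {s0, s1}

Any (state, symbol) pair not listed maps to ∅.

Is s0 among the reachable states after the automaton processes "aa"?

Yes

Start in {s0}.
Read 'a': {s0} → {s0}.
Read 'a': {s0} → {s0}.
State s0 is in {s0}.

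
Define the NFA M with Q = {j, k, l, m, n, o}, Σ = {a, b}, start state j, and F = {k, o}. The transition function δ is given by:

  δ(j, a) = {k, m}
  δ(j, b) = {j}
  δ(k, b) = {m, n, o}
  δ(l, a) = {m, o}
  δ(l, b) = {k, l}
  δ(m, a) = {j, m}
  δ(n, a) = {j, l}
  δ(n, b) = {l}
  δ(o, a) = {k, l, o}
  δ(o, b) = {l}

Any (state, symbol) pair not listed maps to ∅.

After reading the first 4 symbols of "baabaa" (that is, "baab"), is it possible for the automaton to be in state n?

No

Start in {j}.
Read 'b': {j} → {j}.
Read 'a': {j} → {k, m}.
Read 'a': {k, m} → {j, m}.
Read 'b': {j, m} → {j}.
State n is not in {j}.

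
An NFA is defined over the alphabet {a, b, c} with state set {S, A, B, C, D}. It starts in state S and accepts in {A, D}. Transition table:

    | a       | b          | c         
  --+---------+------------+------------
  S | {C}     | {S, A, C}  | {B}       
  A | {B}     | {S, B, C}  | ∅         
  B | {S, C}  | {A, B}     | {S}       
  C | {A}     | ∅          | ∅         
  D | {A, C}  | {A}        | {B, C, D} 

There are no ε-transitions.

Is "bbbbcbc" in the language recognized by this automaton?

No

Start in {S}.
Read 'b': {S} → {S, A, C}.
Read 'b': {S, A, C} → {S, A, B, C}.
Read 'b': {S, A, B, C} → {S, A, B, C}.
Read 'b': {S, A, B, C} → {S, A, B, C}.
Read 'c': {S, A, B, C} → {S, B}.
Read 'b': {S, B} → {S, A, B, C}.
Read 'c': {S, A, B, C} → {S, B}.
The final set {S, B} contains no accepting state.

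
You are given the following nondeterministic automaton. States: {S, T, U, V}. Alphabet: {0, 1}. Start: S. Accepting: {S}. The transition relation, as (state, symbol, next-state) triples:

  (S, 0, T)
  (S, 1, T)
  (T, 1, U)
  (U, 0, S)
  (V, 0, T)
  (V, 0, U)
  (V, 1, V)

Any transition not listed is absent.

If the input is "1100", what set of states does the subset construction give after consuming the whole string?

{T}

Start in {S}.
Read '1': S→{T}; now {T}.
Read '1': T→{U}; now {U}.
Read '0': U→{S}; now {S}.
Read '0': S→{T}; now {T}.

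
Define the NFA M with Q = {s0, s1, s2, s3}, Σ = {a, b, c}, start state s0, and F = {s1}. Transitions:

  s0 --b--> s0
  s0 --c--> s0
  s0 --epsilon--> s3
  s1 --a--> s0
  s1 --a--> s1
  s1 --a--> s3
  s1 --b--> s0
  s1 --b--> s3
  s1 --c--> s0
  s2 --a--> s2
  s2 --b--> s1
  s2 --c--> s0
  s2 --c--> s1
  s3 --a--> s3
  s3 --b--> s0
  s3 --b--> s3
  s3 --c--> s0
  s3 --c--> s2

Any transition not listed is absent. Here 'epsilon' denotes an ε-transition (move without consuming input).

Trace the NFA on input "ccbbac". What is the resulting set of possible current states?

{s0, s2, s3}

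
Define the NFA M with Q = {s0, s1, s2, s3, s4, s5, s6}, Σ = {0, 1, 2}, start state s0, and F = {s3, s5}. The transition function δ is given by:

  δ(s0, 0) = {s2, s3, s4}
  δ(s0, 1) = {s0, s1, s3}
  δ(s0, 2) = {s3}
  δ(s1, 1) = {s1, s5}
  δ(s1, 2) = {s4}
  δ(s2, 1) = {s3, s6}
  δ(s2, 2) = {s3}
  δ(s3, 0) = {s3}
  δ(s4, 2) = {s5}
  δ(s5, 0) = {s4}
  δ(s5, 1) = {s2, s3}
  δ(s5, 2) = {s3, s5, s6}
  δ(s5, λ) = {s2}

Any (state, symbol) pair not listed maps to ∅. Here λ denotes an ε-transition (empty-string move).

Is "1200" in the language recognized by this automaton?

Start in {s0}.
Read '1': s0→{s0, s1, s3}; now {s0, s1, s3}.
Read '2': s0→{s3}, s1→{s4}, s3→∅; now {s3, s4}.
Read '0': s3→{s3}, s4→∅; now {s3}.
Read '0': s3→{s3}; now {s3}.
The final set {s3} contains the accepting state s3.

Yes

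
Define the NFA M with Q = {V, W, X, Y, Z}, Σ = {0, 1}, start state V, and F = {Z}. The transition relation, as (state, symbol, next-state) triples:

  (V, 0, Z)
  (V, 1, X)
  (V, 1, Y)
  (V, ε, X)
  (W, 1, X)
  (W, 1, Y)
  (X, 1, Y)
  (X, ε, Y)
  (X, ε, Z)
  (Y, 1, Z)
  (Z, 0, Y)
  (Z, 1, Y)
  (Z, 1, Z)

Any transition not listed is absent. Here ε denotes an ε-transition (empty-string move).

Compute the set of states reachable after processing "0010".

{Y}

Start: ε-closure({V}) = {V, X, Y, Z}.
Read '0': {V, X, Y, Z} → {Y, Z}.
Read '0': {Y, Z} → {Y}.
Read '1': {Y} → {Z}.
Read '0': {Z} → {Y}.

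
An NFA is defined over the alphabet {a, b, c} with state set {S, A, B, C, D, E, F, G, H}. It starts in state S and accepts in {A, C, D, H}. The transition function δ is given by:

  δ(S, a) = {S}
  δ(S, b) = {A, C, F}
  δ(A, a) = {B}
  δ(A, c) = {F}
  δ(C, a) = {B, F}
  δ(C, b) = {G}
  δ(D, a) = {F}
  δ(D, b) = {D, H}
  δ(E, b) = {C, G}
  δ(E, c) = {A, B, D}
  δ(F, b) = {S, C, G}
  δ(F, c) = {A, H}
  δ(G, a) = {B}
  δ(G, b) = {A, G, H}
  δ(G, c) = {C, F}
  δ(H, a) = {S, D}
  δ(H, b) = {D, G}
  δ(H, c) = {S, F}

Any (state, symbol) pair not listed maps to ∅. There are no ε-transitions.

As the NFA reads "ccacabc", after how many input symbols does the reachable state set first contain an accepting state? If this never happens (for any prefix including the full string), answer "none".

none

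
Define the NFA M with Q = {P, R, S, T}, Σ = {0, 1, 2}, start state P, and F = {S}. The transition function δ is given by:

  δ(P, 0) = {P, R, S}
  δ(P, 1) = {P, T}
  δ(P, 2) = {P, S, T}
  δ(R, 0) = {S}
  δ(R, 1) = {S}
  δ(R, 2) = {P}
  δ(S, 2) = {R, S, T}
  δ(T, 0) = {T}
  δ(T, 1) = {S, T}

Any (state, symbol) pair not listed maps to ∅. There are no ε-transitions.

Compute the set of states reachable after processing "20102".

{P, R, S, T}

Start in {P}.
Read '2': {P} → {P, S, T}.
Read '0': {P, S, T} → {P, R, S, T}.
Read '1': {P, R, S, T} → {P, S, T}.
Read '0': {P, S, T} → {P, R, S, T}.
Read '2': {P, R, S, T} → {P, R, S, T}.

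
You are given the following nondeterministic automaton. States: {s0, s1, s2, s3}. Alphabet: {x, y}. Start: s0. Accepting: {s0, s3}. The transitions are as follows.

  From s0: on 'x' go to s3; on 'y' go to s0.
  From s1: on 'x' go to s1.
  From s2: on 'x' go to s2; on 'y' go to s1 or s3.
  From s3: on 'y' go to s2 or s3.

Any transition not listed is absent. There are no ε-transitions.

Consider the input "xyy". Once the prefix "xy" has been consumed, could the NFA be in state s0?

No

Start in {s0}.
Read 'x': s0→{s3}; now {s3}.
Read 'y': s3→{s2, s3}; now {s2, s3}.
State s0 is not in {s2, s3}.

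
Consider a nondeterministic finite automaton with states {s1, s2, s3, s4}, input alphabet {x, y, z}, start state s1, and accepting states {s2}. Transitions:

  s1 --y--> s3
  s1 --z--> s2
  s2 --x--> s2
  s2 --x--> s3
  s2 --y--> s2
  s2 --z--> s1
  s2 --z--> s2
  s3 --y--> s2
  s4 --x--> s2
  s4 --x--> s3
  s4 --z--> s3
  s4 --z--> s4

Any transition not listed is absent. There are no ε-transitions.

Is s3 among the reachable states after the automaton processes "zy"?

No

Start in {s1}.
Read 'z': {s1} → {s2}.
Read 'y': {s2} → {s2}.
State s3 is not in {s2}.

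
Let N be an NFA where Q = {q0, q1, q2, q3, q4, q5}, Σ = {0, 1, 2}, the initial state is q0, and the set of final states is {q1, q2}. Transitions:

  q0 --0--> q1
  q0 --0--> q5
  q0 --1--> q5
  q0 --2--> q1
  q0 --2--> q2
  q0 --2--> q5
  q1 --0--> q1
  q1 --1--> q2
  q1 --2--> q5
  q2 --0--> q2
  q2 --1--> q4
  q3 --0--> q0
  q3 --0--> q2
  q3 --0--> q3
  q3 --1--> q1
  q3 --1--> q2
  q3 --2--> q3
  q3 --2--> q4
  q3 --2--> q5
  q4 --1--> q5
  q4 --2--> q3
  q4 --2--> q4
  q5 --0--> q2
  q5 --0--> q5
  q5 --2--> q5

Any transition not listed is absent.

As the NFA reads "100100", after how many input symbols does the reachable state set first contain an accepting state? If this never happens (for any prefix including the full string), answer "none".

Start in {q0}.
Read '1': q0→{q5}; now {q5}.
Read '0': q5→{q2, q5}; now {q2, q5}.
None of the earlier sets intersect F, but {q2, q5} does.

2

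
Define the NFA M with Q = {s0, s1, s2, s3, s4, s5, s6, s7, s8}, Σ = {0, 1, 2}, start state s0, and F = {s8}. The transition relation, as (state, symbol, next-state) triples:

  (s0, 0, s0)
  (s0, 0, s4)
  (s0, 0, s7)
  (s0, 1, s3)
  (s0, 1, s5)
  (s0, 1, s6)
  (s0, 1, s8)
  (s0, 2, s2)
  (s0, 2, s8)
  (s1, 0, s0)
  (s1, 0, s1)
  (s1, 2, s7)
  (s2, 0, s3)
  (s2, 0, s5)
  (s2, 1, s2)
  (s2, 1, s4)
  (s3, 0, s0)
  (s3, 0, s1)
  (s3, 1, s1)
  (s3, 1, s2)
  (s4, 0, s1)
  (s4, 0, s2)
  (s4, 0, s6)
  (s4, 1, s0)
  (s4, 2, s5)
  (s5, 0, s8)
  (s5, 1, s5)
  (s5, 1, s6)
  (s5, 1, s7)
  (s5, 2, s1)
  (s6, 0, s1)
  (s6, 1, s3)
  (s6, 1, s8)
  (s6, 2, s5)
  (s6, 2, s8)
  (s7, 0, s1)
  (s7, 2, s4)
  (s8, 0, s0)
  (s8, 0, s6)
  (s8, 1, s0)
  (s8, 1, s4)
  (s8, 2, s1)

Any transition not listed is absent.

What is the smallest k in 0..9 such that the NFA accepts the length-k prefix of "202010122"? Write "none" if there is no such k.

Start in {s0}.
Read '2': {s0} → {s2, s8}.
None of the earlier sets intersect F, but {s2, s8} does.

1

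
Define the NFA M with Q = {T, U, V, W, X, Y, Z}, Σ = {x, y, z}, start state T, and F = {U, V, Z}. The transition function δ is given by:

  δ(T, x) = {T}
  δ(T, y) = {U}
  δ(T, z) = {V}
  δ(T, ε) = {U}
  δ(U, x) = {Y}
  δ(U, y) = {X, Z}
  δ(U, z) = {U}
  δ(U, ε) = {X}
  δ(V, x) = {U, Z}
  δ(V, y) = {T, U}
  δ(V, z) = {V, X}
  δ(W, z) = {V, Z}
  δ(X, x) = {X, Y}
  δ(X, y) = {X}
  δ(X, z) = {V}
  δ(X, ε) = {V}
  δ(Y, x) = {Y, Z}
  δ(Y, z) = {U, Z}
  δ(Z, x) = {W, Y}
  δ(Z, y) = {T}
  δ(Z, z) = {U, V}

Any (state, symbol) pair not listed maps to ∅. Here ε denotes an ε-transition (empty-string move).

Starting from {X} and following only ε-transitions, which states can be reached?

Begin with {X}.
ε-move X → V; add V.

{V, X}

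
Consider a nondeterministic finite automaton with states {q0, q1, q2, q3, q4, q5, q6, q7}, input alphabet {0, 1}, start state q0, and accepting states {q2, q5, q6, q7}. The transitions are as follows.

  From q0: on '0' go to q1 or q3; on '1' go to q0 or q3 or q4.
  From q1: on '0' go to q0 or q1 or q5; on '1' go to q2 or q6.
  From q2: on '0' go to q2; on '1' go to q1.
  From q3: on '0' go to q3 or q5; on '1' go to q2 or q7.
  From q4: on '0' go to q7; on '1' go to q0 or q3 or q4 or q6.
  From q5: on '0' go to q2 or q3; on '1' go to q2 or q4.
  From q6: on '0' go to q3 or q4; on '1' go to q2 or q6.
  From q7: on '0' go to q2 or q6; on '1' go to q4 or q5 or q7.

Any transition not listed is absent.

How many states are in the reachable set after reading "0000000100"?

Start in {q0}.
Read '0': {q0} → {q1, q3}.
Read '0': {q1, q3} → {q0, q1, q3, q5}.
Read '0': {q0, q1, q3, q5} → {q0, q1, q2, q3, q5}.
Read '0': {q0, q1, q2, q3, q5} → {q0, q1, q2, q3, q5}.
Read '0': {q0, q1, q2, q3, q5} → {q0, q1, q2, q3, q5}.
Read '0': {q0, q1, q2, q3, q5} → {q0, q1, q2, q3, q5}.
Read '0': {q0, q1, q2, q3, q5} → {q0, q1, q2, q3, q5}.
Read '1': {q0, q1, q2, q3, q5} → {q0, q1, q2, q3, q4, q6, q7}.
Read '0': {q0, q1, q2, q3, q4, q6, q7} → {q0, q1, q2, q3, q4, q5, q6, q7}.
Read '0': {q0, q1, q2, q3, q4, q5, q6, q7} → {q0, q1, q2, q3, q4, q5, q6, q7}.
That set has 8 states.

8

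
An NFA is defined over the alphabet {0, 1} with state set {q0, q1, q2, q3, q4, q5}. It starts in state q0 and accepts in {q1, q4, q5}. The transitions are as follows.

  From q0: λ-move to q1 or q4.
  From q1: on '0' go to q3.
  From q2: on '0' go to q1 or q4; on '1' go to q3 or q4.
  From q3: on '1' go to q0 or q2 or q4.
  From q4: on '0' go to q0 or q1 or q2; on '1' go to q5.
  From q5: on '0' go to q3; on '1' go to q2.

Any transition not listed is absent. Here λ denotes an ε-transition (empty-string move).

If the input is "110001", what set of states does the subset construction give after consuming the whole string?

{q0, q1, q2, q3, q4, q5}

Start: ε-closure({q0}) = {q0, q1, q4}.
Read '1': q0→∅, q1→∅, q4→{q5}; now {q5}.
Read '1': q5→{q2}; now {q2}.
Read '0': q2→{q1, q4}; now {q1, q4}.
Read '0': q1→{q3}, q4→{q0, q1, q2}; union {q0, q1, q2, q3}; ε-closure = {q0, q1, q2, q3, q4}.
Read '0': q0→∅, q1→{q3}, q2→{q1, q4}, q3→∅, q4→{q0, q1, q2}; now {q0, q1, q2, q3, q4}.
Read '1': q0→∅, q1→∅, q2→{q3, q4}, q3→{q0, q2, q4}, q4→{q5}; union {q0, q2, q3, q4, q5}; ε-closure = {q0, q1, q2, q3, q4, q5}.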